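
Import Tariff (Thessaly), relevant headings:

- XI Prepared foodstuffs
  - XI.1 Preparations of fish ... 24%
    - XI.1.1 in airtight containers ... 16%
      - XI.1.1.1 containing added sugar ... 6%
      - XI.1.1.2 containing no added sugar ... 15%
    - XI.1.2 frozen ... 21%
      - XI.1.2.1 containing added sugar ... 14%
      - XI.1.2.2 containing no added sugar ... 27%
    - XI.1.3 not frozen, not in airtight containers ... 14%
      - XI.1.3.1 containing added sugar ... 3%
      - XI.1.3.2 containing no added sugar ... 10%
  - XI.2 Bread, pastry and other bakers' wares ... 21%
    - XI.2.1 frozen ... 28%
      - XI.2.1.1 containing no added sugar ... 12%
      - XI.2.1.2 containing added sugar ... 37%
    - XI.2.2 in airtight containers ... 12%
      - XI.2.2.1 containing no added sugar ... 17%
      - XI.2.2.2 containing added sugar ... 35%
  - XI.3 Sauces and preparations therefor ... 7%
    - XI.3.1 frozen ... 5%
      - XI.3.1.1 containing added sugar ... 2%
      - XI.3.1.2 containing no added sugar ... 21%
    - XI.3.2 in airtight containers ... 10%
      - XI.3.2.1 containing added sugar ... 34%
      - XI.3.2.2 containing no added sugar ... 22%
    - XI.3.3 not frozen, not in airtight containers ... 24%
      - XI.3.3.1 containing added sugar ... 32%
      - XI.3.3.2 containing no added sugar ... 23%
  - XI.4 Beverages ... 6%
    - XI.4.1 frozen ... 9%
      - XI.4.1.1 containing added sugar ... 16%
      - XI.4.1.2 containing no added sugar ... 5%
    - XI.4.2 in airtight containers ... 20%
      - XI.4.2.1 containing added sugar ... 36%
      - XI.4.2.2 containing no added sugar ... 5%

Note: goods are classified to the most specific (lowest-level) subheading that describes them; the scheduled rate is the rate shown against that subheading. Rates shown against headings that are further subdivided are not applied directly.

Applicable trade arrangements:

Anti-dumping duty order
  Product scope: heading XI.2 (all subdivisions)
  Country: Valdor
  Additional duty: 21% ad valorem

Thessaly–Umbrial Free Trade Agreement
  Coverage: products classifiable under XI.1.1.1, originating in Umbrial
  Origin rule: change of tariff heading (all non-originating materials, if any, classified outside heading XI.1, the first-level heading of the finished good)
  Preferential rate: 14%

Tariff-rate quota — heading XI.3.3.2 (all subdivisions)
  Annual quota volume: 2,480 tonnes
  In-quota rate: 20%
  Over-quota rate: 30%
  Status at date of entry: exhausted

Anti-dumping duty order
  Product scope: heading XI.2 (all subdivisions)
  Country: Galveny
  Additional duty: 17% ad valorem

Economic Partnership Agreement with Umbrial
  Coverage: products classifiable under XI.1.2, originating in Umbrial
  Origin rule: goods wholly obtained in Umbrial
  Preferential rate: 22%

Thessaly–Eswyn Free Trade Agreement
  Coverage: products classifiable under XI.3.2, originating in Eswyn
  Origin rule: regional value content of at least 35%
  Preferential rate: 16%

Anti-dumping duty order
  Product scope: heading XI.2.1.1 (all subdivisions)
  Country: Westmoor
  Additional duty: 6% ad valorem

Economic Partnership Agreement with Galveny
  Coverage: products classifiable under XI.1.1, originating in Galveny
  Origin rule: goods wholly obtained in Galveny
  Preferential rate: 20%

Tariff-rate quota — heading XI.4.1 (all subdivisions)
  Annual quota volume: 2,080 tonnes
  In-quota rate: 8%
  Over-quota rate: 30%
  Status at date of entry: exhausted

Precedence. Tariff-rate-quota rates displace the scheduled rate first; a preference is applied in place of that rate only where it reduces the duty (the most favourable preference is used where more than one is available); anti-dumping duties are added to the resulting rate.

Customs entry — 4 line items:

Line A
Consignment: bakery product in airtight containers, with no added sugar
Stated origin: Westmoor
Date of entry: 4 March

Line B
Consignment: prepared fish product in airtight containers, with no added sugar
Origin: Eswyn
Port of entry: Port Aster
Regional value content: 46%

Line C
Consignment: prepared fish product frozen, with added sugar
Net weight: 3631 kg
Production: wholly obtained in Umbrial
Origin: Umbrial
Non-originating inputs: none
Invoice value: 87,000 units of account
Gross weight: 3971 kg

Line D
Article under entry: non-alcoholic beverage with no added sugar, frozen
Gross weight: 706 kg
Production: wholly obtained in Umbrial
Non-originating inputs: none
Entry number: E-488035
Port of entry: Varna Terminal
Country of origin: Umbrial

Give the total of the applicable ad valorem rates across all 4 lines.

76%

Line A: bakery product → XI.2; in airtight containers → XI.2.2; with no added sugar → XI.2.2.1. Scheduled 17%. No special measure applies. → 17%.
Line B: prepared fish product → XI.1; in airtight containers → XI.1.1; with no added sugar → XI.1.1.2. Scheduled 15%. Eswyn agreement on XI.3.2: XI.1.1.2 not covered. → 15%.
Line C: prepared fish product → XI.1; frozen → XI.1.2; with added sugar → XI.1.2.1. Scheduled 14%. Umbrial agreement on XI.1.1.1: XI.1.2.1 not covered; Umbrial agreement on XI.1.2: wholly obtained → 22% available; preference 22% not lower than 14% → no reduction. → 14%.
Line D: non-alcoholic beverage → XI.4; frozen → XI.4.1; with no added sugar → XI.4.1.2. Scheduled 5%. quota on XI.4.1 exhausted → over-quota 30%; Umbrial agreement on XI.1.1.1: XI.4.1.2 not covered; Umbrial agreement on XI.1.2: XI.4.1.2 not covered. → 30%.
Sum: 17% + 15% + 14% + 30% = 76%.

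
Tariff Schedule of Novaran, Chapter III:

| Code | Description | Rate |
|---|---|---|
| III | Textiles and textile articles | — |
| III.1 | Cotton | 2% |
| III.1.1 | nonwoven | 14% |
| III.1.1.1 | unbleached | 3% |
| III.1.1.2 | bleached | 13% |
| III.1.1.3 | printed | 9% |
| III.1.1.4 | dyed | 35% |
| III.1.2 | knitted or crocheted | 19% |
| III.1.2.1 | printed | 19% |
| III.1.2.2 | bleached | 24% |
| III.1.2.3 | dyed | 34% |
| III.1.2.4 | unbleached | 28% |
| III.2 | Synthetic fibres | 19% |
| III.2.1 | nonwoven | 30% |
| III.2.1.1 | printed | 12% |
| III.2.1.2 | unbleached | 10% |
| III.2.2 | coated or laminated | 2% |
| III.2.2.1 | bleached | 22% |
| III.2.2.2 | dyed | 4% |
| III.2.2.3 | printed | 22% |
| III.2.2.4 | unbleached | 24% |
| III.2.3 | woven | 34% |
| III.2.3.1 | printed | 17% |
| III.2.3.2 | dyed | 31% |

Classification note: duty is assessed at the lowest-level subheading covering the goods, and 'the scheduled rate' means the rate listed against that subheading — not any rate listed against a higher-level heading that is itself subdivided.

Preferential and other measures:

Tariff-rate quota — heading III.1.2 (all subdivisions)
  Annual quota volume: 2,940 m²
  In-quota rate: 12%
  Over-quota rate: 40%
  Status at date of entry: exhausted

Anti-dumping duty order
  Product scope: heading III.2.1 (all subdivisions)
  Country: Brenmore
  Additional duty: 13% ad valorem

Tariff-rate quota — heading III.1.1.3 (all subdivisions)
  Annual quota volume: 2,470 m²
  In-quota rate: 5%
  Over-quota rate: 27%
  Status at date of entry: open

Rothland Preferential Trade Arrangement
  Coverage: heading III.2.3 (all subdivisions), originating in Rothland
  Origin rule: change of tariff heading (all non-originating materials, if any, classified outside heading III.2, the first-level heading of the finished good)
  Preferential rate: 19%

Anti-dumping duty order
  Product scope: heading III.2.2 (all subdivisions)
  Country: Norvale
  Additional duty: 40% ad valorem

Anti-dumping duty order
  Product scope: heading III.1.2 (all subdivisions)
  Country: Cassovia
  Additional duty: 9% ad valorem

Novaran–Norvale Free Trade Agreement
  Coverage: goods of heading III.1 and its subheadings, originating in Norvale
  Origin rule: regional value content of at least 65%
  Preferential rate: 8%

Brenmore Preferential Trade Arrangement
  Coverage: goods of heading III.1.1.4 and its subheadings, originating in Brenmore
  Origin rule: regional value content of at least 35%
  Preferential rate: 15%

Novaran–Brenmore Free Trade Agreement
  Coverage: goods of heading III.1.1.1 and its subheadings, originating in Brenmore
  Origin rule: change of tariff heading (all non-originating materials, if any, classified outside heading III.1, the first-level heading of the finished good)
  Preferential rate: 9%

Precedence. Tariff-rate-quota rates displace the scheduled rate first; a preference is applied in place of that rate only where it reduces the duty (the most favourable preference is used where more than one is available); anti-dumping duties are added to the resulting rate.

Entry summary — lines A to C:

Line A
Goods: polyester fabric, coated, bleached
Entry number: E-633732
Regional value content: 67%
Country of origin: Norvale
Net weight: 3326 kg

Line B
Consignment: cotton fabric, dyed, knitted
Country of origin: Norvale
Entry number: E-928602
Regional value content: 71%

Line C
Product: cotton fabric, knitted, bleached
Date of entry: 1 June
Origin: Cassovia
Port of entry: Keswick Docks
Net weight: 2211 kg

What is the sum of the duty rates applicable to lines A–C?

Line A: polyester → III.2; coated → III.2.2; bleached → III.2.2.1. Scheduled 22%. Norvale agreement on III.1: III.2.2.1 not covered; anti-dumping (Norvale, III.2.2): +40%; total 22% + 40% = 62%. → 62%.
Line B: cotton → III.1; knitted → III.1.2; dyed → III.1.2.3. Scheduled 34%. quota on III.1.2 exhausted → over-quota 40%; Norvale agreement on III.1: RVC ≥ 65% → 8% available; preferential 8%. → 8%.
Line C: cotton → III.1; knitted → III.1.2; bleached → III.1.2.2. Scheduled 24%. quota on III.1.2 exhausted → over-quota 40%; anti-dumping (Cassovia, III.1.2): +9%; total 40% + 9% = 49%. → 49%.
Sum: 62% + 8% + 49% = 119%.

119%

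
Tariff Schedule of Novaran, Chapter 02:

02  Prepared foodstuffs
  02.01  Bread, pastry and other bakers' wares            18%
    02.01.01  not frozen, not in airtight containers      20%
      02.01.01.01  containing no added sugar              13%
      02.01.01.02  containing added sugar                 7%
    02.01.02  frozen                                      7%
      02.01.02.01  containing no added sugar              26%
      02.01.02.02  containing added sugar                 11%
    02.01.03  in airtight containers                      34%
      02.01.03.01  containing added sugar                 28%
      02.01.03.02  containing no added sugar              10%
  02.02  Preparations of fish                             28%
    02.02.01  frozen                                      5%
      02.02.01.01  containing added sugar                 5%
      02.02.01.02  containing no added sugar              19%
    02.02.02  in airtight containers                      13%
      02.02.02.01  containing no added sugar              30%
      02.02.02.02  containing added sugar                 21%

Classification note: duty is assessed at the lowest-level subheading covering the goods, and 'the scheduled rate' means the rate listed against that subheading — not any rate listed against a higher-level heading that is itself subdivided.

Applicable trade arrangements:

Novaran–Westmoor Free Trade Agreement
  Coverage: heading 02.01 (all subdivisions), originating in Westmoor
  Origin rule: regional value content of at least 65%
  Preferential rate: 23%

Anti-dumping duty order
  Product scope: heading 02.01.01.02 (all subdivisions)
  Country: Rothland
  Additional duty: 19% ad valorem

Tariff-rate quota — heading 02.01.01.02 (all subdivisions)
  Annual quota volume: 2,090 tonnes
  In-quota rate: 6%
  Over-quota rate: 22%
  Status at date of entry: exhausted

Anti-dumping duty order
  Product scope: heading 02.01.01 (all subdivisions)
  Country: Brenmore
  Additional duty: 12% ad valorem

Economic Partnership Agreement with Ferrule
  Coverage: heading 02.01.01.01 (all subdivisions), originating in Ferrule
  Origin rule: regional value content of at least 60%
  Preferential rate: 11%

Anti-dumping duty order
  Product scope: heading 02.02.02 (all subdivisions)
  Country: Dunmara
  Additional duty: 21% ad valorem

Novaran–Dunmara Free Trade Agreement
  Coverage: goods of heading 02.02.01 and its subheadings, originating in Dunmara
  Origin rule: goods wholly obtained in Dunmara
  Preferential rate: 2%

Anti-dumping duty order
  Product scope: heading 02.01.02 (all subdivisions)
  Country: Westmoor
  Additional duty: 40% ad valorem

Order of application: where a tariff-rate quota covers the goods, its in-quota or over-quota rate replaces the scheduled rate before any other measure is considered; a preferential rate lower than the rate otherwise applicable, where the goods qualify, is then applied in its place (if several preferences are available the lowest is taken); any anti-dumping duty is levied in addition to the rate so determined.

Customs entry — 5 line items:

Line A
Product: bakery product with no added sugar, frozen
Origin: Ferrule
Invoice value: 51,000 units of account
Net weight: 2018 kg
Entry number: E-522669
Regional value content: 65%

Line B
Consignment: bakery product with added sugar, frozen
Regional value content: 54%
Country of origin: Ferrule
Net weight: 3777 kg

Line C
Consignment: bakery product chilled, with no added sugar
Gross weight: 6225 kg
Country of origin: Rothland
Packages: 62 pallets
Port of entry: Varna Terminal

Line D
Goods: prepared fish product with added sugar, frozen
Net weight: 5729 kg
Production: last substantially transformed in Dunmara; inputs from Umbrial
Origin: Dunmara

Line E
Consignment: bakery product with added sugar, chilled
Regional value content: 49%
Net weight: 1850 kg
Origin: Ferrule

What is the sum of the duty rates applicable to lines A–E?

Line A: bakery product → 02.01; frozen → 02.01.02; with no added sugar → 02.01.02.01. Scheduled 26%. Ferrule agreement on 02.01.01.01: 02.01.02.01 not covered. → 26%.
Line B: bakery product → 02.01; frozen → 02.01.02; with added sugar → 02.01.02.02. Scheduled 11%. Ferrule agreement on 02.01.01.01: 02.01.02.02 not covered. → 11%.
Line C: bakery product → 02.01; chilled → 02.01.01; with no added sugar → 02.01.01.01. Scheduled 13%. No special measure applies. → 13%.
Line D: prepared fish product → 02.02; frozen → 02.02.01; with added sugar → 02.02.01.01. Scheduled 5%. Dunmara agreement on 02.02.01: not wholly obtained. → 5%.
Line E: bakery product → 02.01; chilled → 02.01.01; with added sugar → 02.01.01.02. Scheduled 7%. quota on 02.01.01.02 exhausted → over-quota 22%; Ferrule agreement on 02.01.01.01: 02.01.01.02 not covered. → 22%.
Sum: 26% + 11% + 13% + 5% + 22% = 77%.

77%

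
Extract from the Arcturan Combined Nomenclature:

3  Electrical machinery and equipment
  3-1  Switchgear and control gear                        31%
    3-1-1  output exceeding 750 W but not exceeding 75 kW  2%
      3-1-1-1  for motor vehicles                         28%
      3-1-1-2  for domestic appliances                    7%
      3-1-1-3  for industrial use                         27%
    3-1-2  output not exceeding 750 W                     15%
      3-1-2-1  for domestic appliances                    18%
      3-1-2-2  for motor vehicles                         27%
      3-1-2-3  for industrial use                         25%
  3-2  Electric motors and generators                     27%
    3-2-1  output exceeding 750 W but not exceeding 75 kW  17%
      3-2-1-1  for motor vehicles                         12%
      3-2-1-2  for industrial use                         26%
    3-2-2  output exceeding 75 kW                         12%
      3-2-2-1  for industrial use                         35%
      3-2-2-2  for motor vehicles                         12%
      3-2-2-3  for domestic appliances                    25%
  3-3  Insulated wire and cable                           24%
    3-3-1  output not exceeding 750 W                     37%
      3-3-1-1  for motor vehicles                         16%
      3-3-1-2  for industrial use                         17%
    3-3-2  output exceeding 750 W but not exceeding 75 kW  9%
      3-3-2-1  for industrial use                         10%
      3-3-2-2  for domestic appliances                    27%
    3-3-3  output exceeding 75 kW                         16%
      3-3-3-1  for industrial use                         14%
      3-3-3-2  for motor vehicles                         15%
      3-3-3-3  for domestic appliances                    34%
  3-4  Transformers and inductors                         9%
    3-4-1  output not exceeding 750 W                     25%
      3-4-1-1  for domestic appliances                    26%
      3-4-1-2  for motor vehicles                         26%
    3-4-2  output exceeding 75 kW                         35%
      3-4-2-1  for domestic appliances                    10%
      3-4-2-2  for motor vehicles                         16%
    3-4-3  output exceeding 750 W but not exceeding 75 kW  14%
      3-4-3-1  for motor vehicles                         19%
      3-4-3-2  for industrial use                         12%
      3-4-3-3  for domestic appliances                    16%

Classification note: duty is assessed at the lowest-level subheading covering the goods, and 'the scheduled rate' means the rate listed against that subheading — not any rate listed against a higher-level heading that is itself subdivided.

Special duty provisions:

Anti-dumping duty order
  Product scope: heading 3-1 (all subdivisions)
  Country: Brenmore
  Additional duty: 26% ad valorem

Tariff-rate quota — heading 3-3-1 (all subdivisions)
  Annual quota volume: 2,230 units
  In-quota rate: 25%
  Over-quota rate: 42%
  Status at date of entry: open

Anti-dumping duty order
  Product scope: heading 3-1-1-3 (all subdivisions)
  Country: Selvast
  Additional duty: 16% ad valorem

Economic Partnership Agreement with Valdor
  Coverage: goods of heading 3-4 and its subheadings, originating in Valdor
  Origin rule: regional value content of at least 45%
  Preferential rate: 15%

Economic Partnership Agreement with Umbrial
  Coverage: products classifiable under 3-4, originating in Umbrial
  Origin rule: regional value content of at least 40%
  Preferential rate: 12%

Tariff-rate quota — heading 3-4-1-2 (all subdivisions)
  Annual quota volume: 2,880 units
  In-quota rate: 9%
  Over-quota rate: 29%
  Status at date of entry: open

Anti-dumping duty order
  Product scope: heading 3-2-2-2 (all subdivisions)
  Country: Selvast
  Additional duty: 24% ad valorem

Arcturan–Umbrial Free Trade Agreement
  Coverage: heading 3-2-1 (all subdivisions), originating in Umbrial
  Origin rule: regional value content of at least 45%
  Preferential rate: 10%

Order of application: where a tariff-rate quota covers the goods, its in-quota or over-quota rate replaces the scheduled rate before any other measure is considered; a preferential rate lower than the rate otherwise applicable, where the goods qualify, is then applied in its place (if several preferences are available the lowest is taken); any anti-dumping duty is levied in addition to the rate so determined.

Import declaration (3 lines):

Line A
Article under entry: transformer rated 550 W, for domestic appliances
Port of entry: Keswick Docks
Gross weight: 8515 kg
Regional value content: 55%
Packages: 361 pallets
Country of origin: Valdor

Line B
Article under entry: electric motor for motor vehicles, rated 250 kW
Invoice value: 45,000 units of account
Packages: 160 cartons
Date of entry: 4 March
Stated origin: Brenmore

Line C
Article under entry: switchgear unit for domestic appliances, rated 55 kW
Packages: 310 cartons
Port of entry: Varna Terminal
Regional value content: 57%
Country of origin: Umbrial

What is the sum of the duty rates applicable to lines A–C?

34%

Line A: transformer → 3-4; rated 550 W → 3-4-1; for domestic appliances → 3-4-1-1. Scheduled 26%. Valdor agreement on 3-4: RVC ≥ 45% → 15% available; preferential 15%. → 15%.
Line B: electric motor → 3-2; rated 250 kW → 3-2-2; for motor vehicles → 3-2-2-2. Scheduled 12%. No special measure applies. → 12%.
Line C: switchgear unit → 3-1; rated 55 kW → 3-1-1; for domestic appliances → 3-1-1-2. Scheduled 7%. Umbrial agreement on 3-4: 3-1-1-2 not covered; Umbrial agreement on 3-2-1: 3-1-1-2 not covered. → 7%.
Sum: 15% + 12% + 7% = 34%.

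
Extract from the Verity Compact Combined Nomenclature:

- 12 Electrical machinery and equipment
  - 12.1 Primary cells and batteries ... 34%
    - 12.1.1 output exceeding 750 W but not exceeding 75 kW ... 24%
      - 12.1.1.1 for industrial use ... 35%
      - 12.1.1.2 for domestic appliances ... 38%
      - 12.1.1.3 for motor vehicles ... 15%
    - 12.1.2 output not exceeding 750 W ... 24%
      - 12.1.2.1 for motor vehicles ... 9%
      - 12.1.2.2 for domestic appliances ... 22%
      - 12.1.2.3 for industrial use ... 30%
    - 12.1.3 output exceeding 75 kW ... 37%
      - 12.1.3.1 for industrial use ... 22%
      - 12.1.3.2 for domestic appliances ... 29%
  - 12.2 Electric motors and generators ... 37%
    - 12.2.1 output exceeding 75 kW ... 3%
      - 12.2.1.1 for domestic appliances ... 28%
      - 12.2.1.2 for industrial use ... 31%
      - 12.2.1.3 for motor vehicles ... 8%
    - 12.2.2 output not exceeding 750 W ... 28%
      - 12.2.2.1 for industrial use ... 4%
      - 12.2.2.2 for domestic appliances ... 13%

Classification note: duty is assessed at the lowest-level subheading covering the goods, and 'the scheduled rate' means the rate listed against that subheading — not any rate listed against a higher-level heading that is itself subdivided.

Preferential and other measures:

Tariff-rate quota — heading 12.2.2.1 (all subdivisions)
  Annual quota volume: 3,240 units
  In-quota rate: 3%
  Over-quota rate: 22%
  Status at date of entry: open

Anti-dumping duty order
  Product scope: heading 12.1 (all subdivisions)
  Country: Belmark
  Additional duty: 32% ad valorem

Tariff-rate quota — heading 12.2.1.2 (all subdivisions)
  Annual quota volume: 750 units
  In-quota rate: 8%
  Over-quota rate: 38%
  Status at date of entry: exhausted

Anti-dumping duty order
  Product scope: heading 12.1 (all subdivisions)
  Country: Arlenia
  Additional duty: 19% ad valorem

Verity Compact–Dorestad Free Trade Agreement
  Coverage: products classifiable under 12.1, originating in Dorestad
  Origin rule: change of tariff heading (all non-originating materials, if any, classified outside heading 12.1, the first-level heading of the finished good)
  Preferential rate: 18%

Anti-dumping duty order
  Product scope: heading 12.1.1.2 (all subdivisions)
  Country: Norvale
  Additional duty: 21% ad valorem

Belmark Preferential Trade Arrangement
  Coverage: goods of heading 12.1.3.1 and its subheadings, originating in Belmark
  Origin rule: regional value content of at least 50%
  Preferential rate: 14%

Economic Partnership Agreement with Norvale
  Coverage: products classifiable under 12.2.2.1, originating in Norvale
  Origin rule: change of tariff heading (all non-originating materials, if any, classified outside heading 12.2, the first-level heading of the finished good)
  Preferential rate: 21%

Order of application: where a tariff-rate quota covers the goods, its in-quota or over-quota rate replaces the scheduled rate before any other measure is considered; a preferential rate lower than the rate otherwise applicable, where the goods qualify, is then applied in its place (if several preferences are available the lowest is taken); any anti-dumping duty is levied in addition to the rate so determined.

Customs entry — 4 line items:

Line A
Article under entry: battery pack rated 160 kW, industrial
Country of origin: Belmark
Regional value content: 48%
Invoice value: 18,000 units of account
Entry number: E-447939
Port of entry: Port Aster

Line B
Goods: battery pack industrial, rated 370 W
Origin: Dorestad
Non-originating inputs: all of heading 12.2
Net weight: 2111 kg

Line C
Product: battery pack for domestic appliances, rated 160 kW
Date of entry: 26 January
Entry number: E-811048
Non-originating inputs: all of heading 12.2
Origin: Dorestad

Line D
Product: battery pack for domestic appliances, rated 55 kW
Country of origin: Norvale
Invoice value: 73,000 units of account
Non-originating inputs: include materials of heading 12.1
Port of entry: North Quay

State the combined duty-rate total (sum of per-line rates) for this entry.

149%

Line A: battery pack → 12.1; rated 160 kW → 12.1.3; industrial → 12.1.3.1. Scheduled 22%. Belmark agreement on 12.1.3.1: RVC < 50%; anti-dumping (Belmark, 12.1): +32%; total 22% + 32% = 54%. → 54%.
Line B: battery pack → 12.1; rated 370 W → 12.1.2; industrial → 12.1.2.3. Scheduled 30%. Dorestad agreement on 12.1: CTH met → 18% available; preferential 18%. → 18%.
Line C: battery pack → 12.1; rated 160 kW → 12.1.3; for domestic appliances → 12.1.3.2. Scheduled 29%. Dorestad agreement on 12.1: CTH met → 18% available; preferential 18%. → 18%.
Line D: battery pack → 12.1; rated 55 kW → 12.1.1; for domestic appliances → 12.1.1.2. Scheduled 38%. Norvale agreement on 12.2.2.1: 12.1.1.2 not covered; anti-dumping (Norvale, 12.1.1.2): +21%; total 38% + 21% = 59%. → 59%.
Sum: 54% + 18% + 18% + 59% = 149%.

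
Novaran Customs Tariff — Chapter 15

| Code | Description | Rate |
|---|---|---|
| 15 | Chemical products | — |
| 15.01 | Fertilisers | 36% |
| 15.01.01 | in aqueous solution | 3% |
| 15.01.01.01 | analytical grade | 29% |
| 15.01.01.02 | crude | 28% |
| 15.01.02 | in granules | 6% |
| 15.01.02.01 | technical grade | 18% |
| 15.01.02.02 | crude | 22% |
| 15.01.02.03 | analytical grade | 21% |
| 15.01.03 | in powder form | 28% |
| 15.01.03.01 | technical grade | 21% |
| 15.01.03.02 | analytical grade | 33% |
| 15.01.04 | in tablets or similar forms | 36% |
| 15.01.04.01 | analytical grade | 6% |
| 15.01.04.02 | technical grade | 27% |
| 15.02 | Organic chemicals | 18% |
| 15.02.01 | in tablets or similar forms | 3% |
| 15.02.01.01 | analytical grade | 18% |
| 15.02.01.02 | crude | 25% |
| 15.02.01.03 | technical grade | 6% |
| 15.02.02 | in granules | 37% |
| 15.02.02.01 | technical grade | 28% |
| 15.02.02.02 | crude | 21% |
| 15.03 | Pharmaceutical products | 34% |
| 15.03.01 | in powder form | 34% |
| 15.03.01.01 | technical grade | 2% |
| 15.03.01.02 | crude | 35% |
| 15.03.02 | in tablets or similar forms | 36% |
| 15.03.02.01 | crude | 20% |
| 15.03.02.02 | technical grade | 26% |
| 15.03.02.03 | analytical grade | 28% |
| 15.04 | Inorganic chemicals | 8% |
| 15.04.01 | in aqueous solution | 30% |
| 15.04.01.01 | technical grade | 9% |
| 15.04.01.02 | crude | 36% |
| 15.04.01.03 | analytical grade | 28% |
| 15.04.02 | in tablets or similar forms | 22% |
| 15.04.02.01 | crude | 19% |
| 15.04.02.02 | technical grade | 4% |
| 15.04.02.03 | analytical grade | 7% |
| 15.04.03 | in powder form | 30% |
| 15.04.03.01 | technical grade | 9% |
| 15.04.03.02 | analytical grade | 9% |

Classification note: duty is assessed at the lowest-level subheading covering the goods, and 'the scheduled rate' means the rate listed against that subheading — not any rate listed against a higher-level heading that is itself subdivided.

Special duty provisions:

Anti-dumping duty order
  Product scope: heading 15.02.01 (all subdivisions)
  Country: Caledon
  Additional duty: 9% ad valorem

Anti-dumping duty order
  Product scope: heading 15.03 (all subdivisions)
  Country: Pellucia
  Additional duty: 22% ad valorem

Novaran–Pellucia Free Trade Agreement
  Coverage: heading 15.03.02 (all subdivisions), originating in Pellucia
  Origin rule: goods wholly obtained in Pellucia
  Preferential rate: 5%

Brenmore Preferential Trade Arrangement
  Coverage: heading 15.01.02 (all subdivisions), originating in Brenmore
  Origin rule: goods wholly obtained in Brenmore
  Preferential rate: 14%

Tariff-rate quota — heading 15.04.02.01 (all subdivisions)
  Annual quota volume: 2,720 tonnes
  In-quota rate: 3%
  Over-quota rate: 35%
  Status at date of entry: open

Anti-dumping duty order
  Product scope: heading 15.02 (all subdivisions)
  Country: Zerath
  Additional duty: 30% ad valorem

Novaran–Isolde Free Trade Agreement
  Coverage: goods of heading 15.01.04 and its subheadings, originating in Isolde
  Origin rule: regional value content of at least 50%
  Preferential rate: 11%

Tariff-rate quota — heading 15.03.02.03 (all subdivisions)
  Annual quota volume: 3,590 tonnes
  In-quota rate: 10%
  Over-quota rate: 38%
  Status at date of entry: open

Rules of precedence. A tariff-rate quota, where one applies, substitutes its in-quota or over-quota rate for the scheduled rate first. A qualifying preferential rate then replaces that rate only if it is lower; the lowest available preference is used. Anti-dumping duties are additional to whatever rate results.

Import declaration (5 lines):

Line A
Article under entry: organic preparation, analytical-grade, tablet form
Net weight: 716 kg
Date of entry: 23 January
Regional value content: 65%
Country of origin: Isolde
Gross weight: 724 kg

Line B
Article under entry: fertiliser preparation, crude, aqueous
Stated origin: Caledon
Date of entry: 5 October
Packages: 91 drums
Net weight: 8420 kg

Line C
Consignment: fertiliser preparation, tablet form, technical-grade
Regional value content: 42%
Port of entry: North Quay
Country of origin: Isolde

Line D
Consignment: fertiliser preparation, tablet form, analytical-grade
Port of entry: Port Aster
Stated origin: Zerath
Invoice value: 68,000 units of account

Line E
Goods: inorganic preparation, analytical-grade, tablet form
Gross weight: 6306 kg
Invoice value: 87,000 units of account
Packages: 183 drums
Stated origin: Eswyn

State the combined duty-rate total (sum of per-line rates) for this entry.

Line A: organic → 15.02; tablet form → 15.02.01; analytical-grade → 15.02.01.01. Scheduled 18%. Isolde agreement on 15.01.04: 15.02.01.01 not covered. → 18%.
Line B: fertiliser → 15.01; aqueous → 15.01.01; crude → 15.01.01.02. Scheduled 28%. No special measure applies. → 28%.
Line C: fertiliser → 15.01; tablet form → 15.01.04; technical-grade → 15.01.04.02. Scheduled 27%. Isolde agreement on 15.01.04: RVC < 50%. → 27%.
Line D: fertiliser → 15.01; tablet form → 15.01.04; analytical-grade → 15.01.04.01. Scheduled 6%. No special measure applies. → 6%.
Line E: inorganic → 15.04; tablet form → 15.04.02; analytical-grade → 15.04.02.03. Scheduled 7%. No special measure applies. → 7%.
Sum: 18% + 28% + 27% + 6% + 7% = 86%.

86%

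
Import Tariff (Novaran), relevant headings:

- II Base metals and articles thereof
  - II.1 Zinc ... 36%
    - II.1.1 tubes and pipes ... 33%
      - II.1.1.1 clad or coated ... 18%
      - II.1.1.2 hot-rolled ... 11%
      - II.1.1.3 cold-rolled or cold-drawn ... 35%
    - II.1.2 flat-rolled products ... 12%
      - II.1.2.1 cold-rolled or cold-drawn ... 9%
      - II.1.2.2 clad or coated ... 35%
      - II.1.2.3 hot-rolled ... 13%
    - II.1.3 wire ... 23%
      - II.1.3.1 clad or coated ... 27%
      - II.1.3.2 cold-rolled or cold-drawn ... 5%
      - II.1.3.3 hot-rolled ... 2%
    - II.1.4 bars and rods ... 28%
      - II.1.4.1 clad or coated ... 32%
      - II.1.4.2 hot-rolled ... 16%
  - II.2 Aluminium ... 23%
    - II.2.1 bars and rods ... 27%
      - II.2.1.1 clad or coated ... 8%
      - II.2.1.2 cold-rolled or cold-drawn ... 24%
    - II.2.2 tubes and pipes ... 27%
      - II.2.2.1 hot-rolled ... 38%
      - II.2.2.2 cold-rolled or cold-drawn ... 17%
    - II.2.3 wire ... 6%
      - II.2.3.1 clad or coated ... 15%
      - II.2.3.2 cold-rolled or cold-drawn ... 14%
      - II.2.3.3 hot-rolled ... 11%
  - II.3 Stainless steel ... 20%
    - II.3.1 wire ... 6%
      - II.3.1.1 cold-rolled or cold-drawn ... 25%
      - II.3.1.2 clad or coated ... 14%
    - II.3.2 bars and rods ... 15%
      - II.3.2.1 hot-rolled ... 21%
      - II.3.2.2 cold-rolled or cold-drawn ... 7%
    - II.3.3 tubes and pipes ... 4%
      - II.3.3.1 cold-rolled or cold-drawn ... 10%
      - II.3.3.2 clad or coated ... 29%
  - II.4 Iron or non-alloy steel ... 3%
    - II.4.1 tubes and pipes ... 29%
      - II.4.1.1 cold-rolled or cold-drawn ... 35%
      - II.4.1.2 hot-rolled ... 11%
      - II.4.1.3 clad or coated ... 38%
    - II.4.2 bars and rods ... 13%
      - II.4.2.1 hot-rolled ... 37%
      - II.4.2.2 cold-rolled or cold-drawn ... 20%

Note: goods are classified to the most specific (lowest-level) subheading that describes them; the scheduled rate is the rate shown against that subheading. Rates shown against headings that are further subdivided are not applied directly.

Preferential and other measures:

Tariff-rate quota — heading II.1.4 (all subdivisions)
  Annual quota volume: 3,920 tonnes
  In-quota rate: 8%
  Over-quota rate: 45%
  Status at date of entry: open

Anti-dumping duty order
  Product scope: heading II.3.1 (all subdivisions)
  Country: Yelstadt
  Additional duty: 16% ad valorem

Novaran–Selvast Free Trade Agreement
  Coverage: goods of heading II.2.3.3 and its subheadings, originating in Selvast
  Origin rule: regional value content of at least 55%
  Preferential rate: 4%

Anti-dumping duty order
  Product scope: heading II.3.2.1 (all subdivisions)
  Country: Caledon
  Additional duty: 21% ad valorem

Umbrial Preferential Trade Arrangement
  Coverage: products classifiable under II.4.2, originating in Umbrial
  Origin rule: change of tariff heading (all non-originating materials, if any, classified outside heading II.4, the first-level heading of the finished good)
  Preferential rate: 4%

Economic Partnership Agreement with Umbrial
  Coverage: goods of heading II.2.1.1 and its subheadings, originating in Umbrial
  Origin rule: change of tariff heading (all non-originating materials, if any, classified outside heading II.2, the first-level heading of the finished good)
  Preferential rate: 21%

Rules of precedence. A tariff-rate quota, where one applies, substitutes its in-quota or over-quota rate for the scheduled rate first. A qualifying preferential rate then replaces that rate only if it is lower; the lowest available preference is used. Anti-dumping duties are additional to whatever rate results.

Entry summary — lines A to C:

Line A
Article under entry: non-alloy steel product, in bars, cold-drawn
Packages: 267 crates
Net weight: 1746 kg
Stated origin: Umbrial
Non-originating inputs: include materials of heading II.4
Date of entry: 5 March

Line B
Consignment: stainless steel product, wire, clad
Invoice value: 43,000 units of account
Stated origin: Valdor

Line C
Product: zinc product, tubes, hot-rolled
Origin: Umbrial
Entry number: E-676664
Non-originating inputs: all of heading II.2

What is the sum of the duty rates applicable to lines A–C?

45%

Line A: non-alloy steel → II.4; in bars → II.4.2; cold-drawn → II.4.2.2. Scheduled 20%. Umbrial agreement on II.4.2: CTH not met; Umbrial agreement on II.2.1.1: II.4.2.2 not covered. → 20%.
Line B: stainless steel → II.3; wire → II.3.1; clad → II.3.1.2. Scheduled 14%. No special measure applies. → 14%.
Line C: zinc → II.1; tubes → II.1.1; hot-rolled → II.1.1.2. Scheduled 11%. Umbrial agreement on II.4.2: II.1.1.2 not covered; Umbrial agreement on II.2.1.1: II.1.1.2 not covered. → 11%.
Sum: 20% + 14% + 11% = 45%.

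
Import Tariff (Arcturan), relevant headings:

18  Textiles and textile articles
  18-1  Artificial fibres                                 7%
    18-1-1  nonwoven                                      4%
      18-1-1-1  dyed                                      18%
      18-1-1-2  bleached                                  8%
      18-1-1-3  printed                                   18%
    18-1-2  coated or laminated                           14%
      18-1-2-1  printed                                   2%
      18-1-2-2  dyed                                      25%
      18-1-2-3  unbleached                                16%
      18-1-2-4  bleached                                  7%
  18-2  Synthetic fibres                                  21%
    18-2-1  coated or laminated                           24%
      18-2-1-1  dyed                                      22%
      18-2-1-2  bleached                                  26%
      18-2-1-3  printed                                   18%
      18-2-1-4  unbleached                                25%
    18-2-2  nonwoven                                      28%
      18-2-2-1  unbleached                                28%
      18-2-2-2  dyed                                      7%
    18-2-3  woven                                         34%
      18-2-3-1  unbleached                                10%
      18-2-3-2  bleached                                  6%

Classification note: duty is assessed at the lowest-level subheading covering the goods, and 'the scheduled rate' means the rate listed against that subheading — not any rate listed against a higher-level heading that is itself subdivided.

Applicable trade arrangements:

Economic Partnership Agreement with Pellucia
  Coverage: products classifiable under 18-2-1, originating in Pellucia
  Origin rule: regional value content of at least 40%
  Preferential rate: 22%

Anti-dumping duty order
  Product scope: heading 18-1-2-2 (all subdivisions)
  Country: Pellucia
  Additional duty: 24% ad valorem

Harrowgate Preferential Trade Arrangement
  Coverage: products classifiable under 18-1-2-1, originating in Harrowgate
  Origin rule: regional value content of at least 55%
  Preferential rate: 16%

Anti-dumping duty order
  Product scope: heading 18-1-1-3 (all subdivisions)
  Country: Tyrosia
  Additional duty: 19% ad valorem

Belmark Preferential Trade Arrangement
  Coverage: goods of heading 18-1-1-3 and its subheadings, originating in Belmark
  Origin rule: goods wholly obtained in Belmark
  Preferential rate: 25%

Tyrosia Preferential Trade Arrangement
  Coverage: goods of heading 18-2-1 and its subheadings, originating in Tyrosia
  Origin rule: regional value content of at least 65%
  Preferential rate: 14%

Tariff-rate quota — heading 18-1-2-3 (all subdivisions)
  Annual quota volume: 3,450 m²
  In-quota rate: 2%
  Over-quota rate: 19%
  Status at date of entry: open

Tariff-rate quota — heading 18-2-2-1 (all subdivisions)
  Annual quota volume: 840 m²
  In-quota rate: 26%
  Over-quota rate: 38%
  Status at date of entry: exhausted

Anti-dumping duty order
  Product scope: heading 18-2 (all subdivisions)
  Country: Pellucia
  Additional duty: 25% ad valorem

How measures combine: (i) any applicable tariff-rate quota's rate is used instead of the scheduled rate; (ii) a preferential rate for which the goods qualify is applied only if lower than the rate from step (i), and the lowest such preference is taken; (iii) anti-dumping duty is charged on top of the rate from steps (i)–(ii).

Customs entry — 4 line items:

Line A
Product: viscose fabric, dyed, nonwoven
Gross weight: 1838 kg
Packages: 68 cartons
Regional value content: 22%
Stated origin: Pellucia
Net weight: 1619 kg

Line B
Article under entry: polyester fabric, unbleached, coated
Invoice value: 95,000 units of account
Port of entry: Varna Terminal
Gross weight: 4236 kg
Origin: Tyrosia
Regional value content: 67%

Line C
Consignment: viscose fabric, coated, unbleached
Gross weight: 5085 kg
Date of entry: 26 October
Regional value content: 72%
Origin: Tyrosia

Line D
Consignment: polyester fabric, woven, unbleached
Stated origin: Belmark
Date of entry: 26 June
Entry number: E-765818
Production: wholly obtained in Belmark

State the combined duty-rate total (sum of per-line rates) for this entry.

Line A: viscose → 18-1; nonwoven → 18-1-1; dyed → 18-1-1-1. Scheduled 18%. Pellucia agreement on 18-2-1: 18-1-1-1 not covered. → 18%.
Line B: polyester → 18-2; coated → 18-2-1; unbleached → 18-2-1-4. Scheduled 25%. Tyrosia agreement on 18-2-1: RVC ≥ 65% → 14% available; preferential 14%. → 14%.
Line C: viscose → 18-1; coated → 18-1-2; unbleached → 18-1-2-3. Scheduled 16%. quota on 18-1-2-3 open → in-quota 2%; Tyrosia agreement on 18-2-1: 18-1-2-3 not covered. → 2%.
Line D: polyester → 18-2; woven → 18-2-3; unbleached → 18-2-3-1. Scheduled 10%. Belmark agreement on 18-1-1-3: 18-2-3-1 not covered. → 10%.
Sum: 18% + 14% + 2% + 10% = 44%.

44%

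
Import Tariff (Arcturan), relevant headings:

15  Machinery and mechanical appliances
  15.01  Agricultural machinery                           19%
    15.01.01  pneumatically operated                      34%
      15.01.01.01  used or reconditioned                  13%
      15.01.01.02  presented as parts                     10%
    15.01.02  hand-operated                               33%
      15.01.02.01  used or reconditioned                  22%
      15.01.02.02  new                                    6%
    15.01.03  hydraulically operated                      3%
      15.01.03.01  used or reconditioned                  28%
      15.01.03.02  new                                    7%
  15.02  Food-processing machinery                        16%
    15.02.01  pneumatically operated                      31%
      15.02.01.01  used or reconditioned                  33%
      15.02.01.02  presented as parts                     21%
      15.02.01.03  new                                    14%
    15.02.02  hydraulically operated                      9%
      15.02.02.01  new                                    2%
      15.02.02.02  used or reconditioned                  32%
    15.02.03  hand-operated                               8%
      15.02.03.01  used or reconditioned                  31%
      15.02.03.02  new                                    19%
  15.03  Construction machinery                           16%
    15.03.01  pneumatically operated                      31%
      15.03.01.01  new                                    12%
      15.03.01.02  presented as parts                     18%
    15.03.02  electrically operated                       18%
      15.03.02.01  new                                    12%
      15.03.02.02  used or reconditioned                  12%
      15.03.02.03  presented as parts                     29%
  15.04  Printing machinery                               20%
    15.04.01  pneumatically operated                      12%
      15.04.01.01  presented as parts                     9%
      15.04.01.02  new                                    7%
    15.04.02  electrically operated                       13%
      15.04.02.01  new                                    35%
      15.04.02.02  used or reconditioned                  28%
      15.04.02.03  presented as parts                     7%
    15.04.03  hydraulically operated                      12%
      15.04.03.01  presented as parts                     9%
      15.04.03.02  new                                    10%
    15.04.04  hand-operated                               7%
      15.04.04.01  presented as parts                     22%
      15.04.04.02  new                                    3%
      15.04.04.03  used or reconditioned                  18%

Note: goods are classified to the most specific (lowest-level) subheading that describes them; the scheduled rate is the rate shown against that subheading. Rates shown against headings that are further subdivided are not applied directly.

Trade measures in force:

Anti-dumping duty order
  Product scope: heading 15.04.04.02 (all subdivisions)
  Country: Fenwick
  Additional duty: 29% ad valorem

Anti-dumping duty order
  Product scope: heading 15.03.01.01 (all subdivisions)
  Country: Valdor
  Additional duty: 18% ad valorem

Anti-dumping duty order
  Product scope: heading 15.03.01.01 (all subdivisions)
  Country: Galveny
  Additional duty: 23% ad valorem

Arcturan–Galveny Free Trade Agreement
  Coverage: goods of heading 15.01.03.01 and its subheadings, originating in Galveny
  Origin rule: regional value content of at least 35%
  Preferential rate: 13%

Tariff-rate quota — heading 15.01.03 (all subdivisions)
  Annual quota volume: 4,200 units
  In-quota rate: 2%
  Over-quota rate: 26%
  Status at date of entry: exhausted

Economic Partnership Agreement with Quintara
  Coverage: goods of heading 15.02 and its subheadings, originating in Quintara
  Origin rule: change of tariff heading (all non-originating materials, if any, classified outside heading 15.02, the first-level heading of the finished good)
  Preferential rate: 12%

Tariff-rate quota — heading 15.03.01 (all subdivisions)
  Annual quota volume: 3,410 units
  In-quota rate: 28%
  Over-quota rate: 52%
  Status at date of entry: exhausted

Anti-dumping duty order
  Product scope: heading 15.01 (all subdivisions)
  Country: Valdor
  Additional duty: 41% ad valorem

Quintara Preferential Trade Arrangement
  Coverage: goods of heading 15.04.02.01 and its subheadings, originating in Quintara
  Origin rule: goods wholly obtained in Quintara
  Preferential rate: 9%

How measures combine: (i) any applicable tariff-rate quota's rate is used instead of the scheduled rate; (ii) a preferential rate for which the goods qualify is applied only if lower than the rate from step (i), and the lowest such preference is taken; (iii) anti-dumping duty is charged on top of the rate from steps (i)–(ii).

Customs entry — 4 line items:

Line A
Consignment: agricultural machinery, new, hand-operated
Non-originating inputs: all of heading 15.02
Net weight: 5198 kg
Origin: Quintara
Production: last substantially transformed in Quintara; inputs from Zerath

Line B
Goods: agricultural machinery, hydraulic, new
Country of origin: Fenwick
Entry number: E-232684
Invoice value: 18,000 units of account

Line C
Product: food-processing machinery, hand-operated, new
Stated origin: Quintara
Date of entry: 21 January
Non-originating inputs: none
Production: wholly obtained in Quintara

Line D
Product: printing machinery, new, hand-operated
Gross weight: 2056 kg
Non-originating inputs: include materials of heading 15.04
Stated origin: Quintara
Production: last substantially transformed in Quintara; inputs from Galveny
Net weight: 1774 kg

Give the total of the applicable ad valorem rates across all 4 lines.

47%

Line A: agricultural → 15.01; hand-operated → 15.01.02; new → 15.01.02.02. Scheduled 6%. Quintara agreement on 15.02: 15.01.02.02 not covered; Quintara agreement on 15.04.02.01: 15.01.02.02 not covered. → 6%.
Line B: agricultural → 15.01; hydraulic → 15.01.03; new → 15.01.03.02. Scheduled 7%. quota on 15.01.03 exhausted → over-quota 26%. → 26%.
Line C: food-processing → 15.02; hand-operated → 15.02.03; new → 15.02.03.02. Scheduled 19%. Quintara agreement on 15.02: CTH met → 12% available; Quintara agreement on 15.04.02.01: 15.02.03.02 not covered; preferential 12%. → 12%.
Line D: printing → 15.04; hand-operated → 15.04.04; new → 15.04.04.02. Scheduled 3%. Quintara agreement on 15.02: 15.04.04.02 not covered; Quintara agreement on 15.04.02.01: 15.04.04.02 not covered. → 3%.
Sum: 6% + 26% + 12% + 3% = 47%.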